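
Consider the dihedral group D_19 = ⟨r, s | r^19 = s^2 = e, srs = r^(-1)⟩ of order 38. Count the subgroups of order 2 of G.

19

|G| = 38 and 2 | 38, so subgroups of order 2 are possible by Lagrange.
The subgroups of order 2 are: {e, r^10s}; {e, r^11s}; {e, r^12s}; {e, r^13s}; … (19 in all).
So G has 19 subgroups of order 2.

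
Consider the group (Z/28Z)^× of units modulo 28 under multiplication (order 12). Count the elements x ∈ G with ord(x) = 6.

The elements of order 6 are: 3, 5, 11, 17, 19, 23.
That's 6.

6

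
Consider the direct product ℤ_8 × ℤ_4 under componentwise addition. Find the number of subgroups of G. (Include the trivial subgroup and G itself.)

22

|G| = 32, so by Lagrange every subgroup order divides 32. Divisors: 1, 2, 4, 8, 16, 32.
Subgroups by order — order 1: 1; order 2: 3; order 4: 7; order 8: 7; order 16: 3; order 32: 1.
Total: 1 + 3 + 7 + 7 + 3 + 1 = 22.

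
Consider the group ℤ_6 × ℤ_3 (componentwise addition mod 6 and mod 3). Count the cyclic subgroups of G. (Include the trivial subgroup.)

Group the elements of G by the cyclic subgroup they generate; each cyclic subgroup of order d accounts for φ(d) elements.
Cyclic subgroups by order — order 1: 1; order 2: 1; order 3: 4; order 6: 4.
Total: 10.

10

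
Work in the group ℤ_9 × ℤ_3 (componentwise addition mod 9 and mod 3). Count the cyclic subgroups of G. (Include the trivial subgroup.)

A cyclic subgroup of order d is generated by each of its φ(d) elements of order d, so the cyclic subgroups of order d number (#elements of order d)/φ(d).
Cyclic subgroups by order — order 1: 1; order 3: 4; order 9: 3.
Total: 8.

8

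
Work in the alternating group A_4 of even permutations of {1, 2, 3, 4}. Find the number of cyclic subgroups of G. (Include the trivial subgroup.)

Each element a generates a cyclic subgroup ⟨a⟩; distinct elements may generate the same one (a cyclic group of order d has φ(d) generators).
Cyclic subgroups by order — order 1: 1; order 2: 3; order 3: 4.
Total: 8.

8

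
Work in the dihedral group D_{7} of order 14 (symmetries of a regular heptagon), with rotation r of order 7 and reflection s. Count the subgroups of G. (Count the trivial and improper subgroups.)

|G| = 14, so by Lagrange every subgroup order divides 14. Divisors: 1, 2, 7, 14.
Subgroups by order — order 1: 1; order 2: 7; order 7: 1; order 14: 1.
Total: 1 + 7 + 1 + 1 = 10.

10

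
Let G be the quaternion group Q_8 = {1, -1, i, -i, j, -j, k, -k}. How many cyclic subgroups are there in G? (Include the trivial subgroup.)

5

A cyclic subgroup of order d is generated by each of its φ(d) elements of order d, so the cyclic subgroups of order d number (#elements of order d)/φ(d).
Cyclic subgroups by order — order 1: 1; order 2: 1; order 4: 3.
Total: 5.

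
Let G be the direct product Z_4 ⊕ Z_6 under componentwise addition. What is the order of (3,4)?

12

The order of (3,4) in Z_4 × Z_6 is lcm(ord(3) in Z_4, ord(4) in Z_6).
ord(3) = 4 and ord(4) = 3, so |⟨(3,4)⟩| = lcm(4, 3) = 12.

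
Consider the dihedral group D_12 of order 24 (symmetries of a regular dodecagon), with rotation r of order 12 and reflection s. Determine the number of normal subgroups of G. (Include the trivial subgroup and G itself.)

9

G has 34 subgroups. Checking conjugation-invariance by order — order 1: 1/1 normal; order 2: 1/13 normal; order 3: 1/1 normal; order 4: 1/7 normal; order 6: 1/5 normal; order 8: 0/3 normal; order 12: 3/3 normal; order 24: 1/1 normal.
Total normal subgroups: 9.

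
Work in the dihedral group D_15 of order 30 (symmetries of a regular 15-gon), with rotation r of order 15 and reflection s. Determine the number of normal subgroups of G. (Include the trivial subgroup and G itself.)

G has 28 subgroups. Checking conjugation-invariance by order — order 1: 1/1 normal; order 2: 0/15 normal; order 3: 1/1 normal; order 5: 1/1 normal; order 6: 0/5 normal; order 10: 0/3 normal; order 15: 1/1 normal; order 30: 1/1 normal.
Total normal subgroups: 5.

5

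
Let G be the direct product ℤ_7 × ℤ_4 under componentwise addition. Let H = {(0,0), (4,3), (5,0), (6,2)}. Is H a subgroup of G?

(6,2) ∈ H but its inverse (1,2) ∉ H, so H is not a subgroup.

No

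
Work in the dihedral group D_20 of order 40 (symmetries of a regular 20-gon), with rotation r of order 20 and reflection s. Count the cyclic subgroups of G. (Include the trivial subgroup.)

26

Group the elements of G by the cyclic subgroup they generate; each cyclic subgroup of order d accounts for φ(d) elements.
Cyclic subgroups by order — order 1: 1; order 2: 21; order 4: 1; order 5: 1; order 10: 1; order 20: 1.
Total: 26.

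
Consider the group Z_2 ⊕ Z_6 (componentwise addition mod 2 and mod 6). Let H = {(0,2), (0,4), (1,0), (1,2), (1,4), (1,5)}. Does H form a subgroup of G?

No

The identity (0,0) ∉ H, so H is not a subgroup.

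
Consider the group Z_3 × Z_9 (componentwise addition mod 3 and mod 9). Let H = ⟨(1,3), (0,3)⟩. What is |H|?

9

|⟨(1,3)⟩| = 3 and |⟨(0,3)⟩| = 3, so |H| is a multiple of lcm(3, 3) = 3 and divides |G| = 27.
Closing under the operation: H = {(0,0), (0,3), (0,6), (1,0), (1,3), (1,6), (2,0), (2,3), (2,6)}, so |H| = 9.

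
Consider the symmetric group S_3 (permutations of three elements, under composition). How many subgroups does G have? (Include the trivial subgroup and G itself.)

6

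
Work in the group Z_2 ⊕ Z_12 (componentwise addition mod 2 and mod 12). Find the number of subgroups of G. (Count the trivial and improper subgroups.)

16

|G| = 24, so by Lagrange every subgroup order divides 24. Divisors: 1, 2, 3, 4, 6, 8, 12, 24.
Subgroups by order — order 1: 1; order 2: 3; order 3: 1; order 4: 3; order 6: 3; order 8: 1; order 12: 3; order 24: 1.
Total: 1 + 3 + 1 + 3 + 3 + 1 + 3 + 1 = 16.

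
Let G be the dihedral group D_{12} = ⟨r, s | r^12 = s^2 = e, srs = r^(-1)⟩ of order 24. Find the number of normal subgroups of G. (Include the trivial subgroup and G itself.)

9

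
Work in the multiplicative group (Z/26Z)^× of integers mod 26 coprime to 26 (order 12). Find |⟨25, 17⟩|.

6

|⟨25⟩| = 2 and |⟨17⟩| = 6, so |H| is a multiple of lcm(2, 6) = 6 and divides |G| = 12.
Closing under the operation: H = {1, 3, 9, 17, 23, 25}, so |H| = 6.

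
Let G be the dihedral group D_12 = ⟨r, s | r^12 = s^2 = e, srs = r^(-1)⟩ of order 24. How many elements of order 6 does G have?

2

The elements of order 6 are: r^2, r^10.
That's 2.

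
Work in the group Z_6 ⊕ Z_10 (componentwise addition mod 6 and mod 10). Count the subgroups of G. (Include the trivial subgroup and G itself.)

|G| = 60, so by Lagrange every subgroup order divides 60. Divisors: 1, 2, 3, 4, 5, 6, 10, 12, 15, 20, 30, 60.
Subgroups by order — order 1: 1; order 2: 3; order 3: 1; order 4: 1; order 5: 1; order 6: 3; order 10: 3; order 12: 1; order 15: 1; order 20: 1; order 30: 3; order 60: 1.
Total: 1 + 3 + 1 + 1 + 1 + 3 + 3 + 1 + 1 + 1 + 3 + 1 = 20.

20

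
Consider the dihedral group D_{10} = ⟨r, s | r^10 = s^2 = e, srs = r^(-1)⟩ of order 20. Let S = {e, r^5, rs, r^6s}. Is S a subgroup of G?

Yes

|S| = 4 divides |G| = 20, consistent with Lagrange.
S contains the identity, every element's inverse is in S, and S is closed under ·: it is a subgroup.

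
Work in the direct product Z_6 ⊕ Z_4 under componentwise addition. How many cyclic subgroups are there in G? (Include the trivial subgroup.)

Group the elements of G by the cyclic subgroup they generate; each cyclic subgroup of order d accounts for φ(d) elements.
Cyclic subgroups by order — order 1: 1; order 2: 3; order 3: 1; order 4: 2; order 6: 3; order 12: 2.
Total: 12.

12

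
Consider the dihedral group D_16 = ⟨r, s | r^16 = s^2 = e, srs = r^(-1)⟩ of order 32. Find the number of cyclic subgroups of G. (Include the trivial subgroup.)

A cyclic subgroup of order d is generated by each of its φ(d) elements of order d, so the cyclic subgroups of order d number (#elements of order d)/φ(d).
Cyclic subgroups by order — order 1: 1; order 2: 17; order 4: 1; order 8: 1; order 16: 1.
Total: 21.

21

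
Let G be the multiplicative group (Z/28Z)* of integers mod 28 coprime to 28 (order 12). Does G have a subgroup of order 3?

3 | 12. A subgroup of order 3 is {1, 9, 25}.

Yes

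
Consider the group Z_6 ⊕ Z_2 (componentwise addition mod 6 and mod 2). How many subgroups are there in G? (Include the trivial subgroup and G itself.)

10

|G| = 12, so by Lagrange every subgroup order divides 12. Divisors: 1, 2, 3, 4, 6, 12.
Subgroups by order — order 1: 1; order 2: 3; order 3: 1; order 4: 1; order 6: 3; order 12: 1.
Total: 1 + 3 + 1 + 1 + 3 + 1 = 10.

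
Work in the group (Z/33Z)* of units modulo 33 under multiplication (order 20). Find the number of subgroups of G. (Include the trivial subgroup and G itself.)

|G| = 20, so by Lagrange every subgroup order divides 20. Divisors: 1, 2, 4, 5, 10, 20.
Subgroups by order — order 1: 1; order 2: 3; order 4: 1; order 5: 1; order 10: 3; order 20: 1.
Total: 1 + 3 + 1 + 1 + 3 + 1 = 10.

10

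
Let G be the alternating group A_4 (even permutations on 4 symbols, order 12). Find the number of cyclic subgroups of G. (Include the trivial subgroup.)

8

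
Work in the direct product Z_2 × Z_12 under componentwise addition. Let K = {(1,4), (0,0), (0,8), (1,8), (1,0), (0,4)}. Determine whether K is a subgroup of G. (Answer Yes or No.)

Yes

|K| = 6 divides |G| = 24, consistent with Lagrange.
K contains the identity, every element's inverse is in K, and K is closed under +: it is a subgroup.
In fact K = ⟨(1,8)⟩.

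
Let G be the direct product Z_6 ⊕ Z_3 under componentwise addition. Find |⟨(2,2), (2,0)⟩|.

9

|⟨(2,2)⟩| = 3 and |⟨(2,0)⟩| = 3, so |H| is a multiple of lcm(3, 3) = 3 and divides |G| = 18.
Closing under the operation: H = {(0,0), (0,1), (0,2), (2,0), (2,1), (2,2), (4,0), (4,1), (4,2)}, so |H| = 9.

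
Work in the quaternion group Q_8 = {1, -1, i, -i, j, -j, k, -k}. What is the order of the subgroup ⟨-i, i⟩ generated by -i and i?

|⟨-i⟩| = 4 and |⟨i⟩| = 4, so |H| is a multiple of lcm(4, 4) = 4 and divides |G| = 8.
Closing under the operation: H = {1, -1, i, -i}, so |H| = 4.

4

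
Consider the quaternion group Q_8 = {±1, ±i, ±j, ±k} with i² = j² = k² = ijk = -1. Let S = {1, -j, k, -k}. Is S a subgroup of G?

-j ∈ S but its inverse j ∉ S, so S is not a subgroup.

No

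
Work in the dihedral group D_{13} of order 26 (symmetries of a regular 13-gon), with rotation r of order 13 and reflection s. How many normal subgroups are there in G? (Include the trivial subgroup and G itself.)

3

G has 16 subgroups. Checking conjugation-invariance by order — order 1: 1/1 normal; order 2: 0/13 normal; order 13: 1/1 normal; order 26: 1/1 normal.
Total normal subgroups: 3.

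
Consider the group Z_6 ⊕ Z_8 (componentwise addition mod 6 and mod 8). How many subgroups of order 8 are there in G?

3

|G| = 48 and 8 | 48, so subgroups of order 8 are possible by Lagrange.
The subgroups of order 8 are: {(0,0), (0,1), (0,2), (0,3), (0,4), (0,5), (0,6), (0,7)}; {(0,0), (0,2), (0,4), (0,6), (3,0), (3,2), (3,4), (3,6)}; {(0,0), (0,2), (0,4), (0,6), (3,1), (3,3), (3,5), (3,7)}.
So G has 3 subgroups of order 8.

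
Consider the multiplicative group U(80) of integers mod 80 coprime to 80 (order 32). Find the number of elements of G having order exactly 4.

24

Enumerating element orders in G gives 24 elements of order 4.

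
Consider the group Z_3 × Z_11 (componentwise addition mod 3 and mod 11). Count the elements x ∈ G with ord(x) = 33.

20

An element (a,b) has order lcm(ord(a), ord(b)); count pairs with lcm equal to 33.
Enumerating gives 20 such elements.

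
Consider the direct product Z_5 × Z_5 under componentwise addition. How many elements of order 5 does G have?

An element (a,b) has order lcm(ord(a), ord(b)); count pairs with lcm equal to 5.
Enumerating gives 24 such elements.

24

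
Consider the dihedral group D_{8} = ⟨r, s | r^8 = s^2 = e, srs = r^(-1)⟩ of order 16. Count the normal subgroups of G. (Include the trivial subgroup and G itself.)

7

G has 19 subgroups. Checking conjugation-invariance by order — order 1: 1/1 normal; order 2: 1/9 normal; order 4: 1/5 normal; order 8: 3/3 normal; order 16: 1/1 normal.
Total normal subgroups: 7.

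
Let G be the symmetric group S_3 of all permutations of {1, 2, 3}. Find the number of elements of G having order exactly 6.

0

No element of G has order 6 (even though 6 | 6).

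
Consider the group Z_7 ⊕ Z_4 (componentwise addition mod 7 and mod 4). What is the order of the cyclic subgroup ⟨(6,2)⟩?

14

The order of (6,2) in Z_7 × Z_4 is lcm(ord(6) in Z_7, ord(2) in Z_4).
ord(6) = 7 and ord(2) = 2, so |⟨(6,2)⟩| = lcm(7, 2) = 14.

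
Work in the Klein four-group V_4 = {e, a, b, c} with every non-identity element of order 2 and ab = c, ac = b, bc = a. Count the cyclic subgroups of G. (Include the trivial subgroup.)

Group the elements of G by the cyclic subgroup they generate; each cyclic subgroup of order d accounts for φ(d) elements.
Cyclic subgroups by order — order 1: 1; order 2: 3.
Total: 4.

4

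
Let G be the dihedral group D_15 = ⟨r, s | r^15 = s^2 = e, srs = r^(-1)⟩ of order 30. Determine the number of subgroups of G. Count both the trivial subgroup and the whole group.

28

|G| = 30, so by Lagrange every subgroup order divides 30. Divisors: 1, 2, 3, 5, 6, 10, 15, 30.
Subgroups by order — order 1: 1; order 2: 15; order 3: 1; order 5: 1; order 6: 5; order 10: 3; order 15: 1; order 30: 1.
Total: 1 + 15 + 1 + 1 + 5 + 3 + 1 + 1 = 28.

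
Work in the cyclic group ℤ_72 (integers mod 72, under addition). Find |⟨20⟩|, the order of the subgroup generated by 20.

In ℤ_72, the order of an element a is n/gcd(a, n).
gcd(20, 72) = 4, so |⟨20⟩| = 72/4 = 18.

18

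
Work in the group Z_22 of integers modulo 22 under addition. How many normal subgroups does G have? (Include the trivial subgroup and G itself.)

4

G is abelian, so every subgroup is normal.
G has 4 subgroups in total, hence 4 normal subgroups.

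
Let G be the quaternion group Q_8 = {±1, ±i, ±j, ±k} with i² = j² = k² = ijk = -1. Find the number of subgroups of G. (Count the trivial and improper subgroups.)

6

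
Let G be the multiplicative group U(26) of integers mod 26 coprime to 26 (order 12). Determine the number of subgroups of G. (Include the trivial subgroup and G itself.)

6

|G| = 12, so by Lagrange every subgroup order divides 12. Divisors: 1, 2, 3, 4, 6, 12.
Subgroups by order — order 1: 1; order 2: 1; order 3: 1; order 4: 1; order 6: 1; order 12: 1.
Total: 1 + 1 + 1 + 1 + 1 + 1 = 6.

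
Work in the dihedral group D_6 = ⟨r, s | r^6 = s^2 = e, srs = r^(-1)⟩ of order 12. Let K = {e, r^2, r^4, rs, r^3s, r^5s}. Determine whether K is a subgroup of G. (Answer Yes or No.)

Yes

|K| = 6 divides |G| = 12, consistent with Lagrange.
K contains the identity, every element's inverse is in K, and K is closed under ·: it is a subgroup.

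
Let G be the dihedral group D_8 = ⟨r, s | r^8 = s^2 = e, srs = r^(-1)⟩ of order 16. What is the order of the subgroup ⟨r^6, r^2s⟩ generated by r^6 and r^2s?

8

|⟨r^6⟩| = 4 and |⟨r^2s⟩| = 2, so |H| is a multiple of lcm(4, 2) = 4 and divides |G| = 16.
Closing under the operation: H = {e, r^2, r^4, r^6, s, r^2s, r^4s, r^6s}, so |H| = 8.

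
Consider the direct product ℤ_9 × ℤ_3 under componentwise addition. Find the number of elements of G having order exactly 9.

An element (a,b) has order lcm(ord(a), ord(b)); count pairs with lcm equal to 9.
Enumerating gives 18 such elements.

18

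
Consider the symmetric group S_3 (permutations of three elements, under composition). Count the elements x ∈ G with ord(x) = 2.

3

The elements of order 2 are: (2 3), (1 2), (1 3).
That's 3.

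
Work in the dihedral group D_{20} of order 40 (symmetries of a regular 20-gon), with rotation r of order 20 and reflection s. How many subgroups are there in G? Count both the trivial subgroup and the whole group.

|G| = 40, so by Lagrange every subgroup order divides 40. Divisors: 1, 2, 4, 5, 8, 10, 20, 40.
Subgroups by order — order 1: 1; order 2: 21; order 4: 11; order 5: 1; order 8: 5; order 10: 5; order 20: 3; order 40: 1.
Total: 1 + 21 + 11 + 1 + 5 + 5 + 3 + 1 = 48.

48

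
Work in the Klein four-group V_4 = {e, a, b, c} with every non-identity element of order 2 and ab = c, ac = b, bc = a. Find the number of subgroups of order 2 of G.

|G| = 4 and 2 | 4, so subgroups of order 2 are possible by Lagrange.
The subgroups of order 2 are: {e, a}; {e, b}; {e, c}.
So G has 3 subgroups of order 2.

3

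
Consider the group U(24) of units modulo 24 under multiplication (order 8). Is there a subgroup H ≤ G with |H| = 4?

Yes

4 | 8. A subgroup of order 4 is {1, 11, 13, 23}.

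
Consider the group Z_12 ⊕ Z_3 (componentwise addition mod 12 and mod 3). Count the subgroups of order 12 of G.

4

|G| = 36 and 12 | 36, so subgroups of order 12 are possible by Lagrange.
The subgroups of order 12 are: {(0,0), (0,1), (0,2), (3,0), (3,1), (3,2), (6,0), (6,1), (6,2), (9,0), (9,1), (9,2)}; {(0,0), (1,0), (2,0), (3,0), (4,0), (5,0), (6,0), (7,0), (8,0), (9,0), (10,0), (11,0)}; {(0,0), (1,1), (2,2), (3,0), (4,1), (5,2), (6,0), (7,1), (8,2), (9,0), (10,1), (11,2)}; {(0,0), (1,2), (2,1), (3,0), (4,2), (5,1), (6,0), (7,2), (8,1), (9,0), (10,2), (11,1)}.
So G has 4 subgroups of order 12.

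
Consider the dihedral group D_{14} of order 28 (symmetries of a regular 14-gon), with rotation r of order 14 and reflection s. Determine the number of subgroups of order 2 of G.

15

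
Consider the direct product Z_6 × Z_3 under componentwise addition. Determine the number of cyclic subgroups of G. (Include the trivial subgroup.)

10

A cyclic subgroup of order d is generated by each of its φ(d) elements of order d, so the cyclic subgroups of order d number (#elements of order d)/φ(d).
Cyclic subgroups by order — order 1: 1; order 2: 1; order 3: 4; order 6: 4.
Total: 10.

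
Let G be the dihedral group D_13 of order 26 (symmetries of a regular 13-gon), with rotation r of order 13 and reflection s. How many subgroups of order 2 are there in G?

13

|G| = 26 and 2 | 26, so subgroups of order 2 are possible by Lagrange.
The subgroups of order 2 are: {e, r^10s}; {e, r^11s}; {e, r^12s}; {e, r^2s}; … (13 in all).
So G has 13 subgroups of order 2.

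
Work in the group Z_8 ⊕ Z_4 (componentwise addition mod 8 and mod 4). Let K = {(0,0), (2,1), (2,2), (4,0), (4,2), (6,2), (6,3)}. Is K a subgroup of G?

No

|K| = 7 does not divide |G| = 32, so by Lagrange K is not a subgroup.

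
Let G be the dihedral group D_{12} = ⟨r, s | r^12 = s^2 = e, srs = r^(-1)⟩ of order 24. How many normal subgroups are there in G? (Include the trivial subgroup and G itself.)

G has 34 subgroups. Checking conjugation-invariance by order — order 1: 1/1 normal; order 2: 1/13 normal; order 3: 1/1 normal; order 4: 1/7 normal; order 6: 1/5 normal; order 8: 0/3 normal; order 12: 3/3 normal; order 24: 1/1 normal.
Total normal subgroups: 9.

9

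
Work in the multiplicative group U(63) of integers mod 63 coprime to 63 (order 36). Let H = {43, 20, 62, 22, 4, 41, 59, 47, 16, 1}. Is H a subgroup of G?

No

|H| = 10 does not divide |G| = 36, so by Lagrange H is not a subgroup.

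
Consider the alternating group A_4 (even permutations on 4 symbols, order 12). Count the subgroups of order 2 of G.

|G| = 12 and 2 | 12, so subgroups of order 2 are possible by Lagrange.
The subgroups of order 2 are: {e, (1 2)(3 4)}; {e, (1 3)(2 4)}; {e, (1 4)(2 3)}.
So G has 3 subgroups of order 2.

3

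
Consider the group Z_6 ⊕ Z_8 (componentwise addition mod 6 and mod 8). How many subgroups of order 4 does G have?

|G| = 48 and 4 | 48, so subgroups of order 4 are possible by Lagrange.
The subgroups of order 4 are: {(0,0), (0,2), (0,4), (0,6)}; {(0,0), (0,4), (3,0), (3,4)}; {(0,0), (0,4), (3,2), (3,6)}.
So G has 3 subgroups of order 4.

3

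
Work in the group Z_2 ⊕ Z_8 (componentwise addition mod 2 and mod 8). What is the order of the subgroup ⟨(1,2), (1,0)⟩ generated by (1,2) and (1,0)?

8

|⟨(1,2)⟩| = 4 and |⟨(1,0)⟩| = 2, so |H| is a multiple of lcm(4, 2) = 4 and divides |G| = 16.
Closing under the operation: H = {(0,0), (0,2), (0,4), (0,6), (1,0), (1,2), (1,4), (1,6)}, so |H| = 8.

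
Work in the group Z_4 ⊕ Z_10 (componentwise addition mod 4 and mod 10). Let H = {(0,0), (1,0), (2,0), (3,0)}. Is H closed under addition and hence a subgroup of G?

Yes

|H| = 4 divides |G| = 40, consistent with Lagrange.
H contains the identity, every element's inverse is in H, and H is closed under +: it is a subgroup.
In fact H = ⟨(1,0)⟩.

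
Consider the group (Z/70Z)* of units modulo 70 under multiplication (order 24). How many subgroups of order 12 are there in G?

|G| = 24 and 12 | 24, so subgroups of order 12 are possible by Lagrange.
The subgroups of order 12 are: {1, 3, 9, 11, 13, 17, 27, 29, 33, 39, 47, 51}; {1, 9, 11, 19, 29, 31, 39, 41, 51, 59, 61, 69}; {1, 9, 11, 23, 29, 37, 39, 43, 51, 53, 57, 67}.
So G has 3 subgroups of order 12.

3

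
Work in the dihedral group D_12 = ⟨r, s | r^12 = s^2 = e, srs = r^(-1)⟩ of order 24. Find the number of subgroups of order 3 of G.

|G| = 24 and 3 | 24, so subgroups of order 3 are possible by Lagrange.
The subgroups of order 3 are: {e, r^4, r^8}.
So G has 1 subgroup of order 3.

1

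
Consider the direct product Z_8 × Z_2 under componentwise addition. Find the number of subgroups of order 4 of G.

|G| = 16 and 4 | 16, so subgroups of order 4 are possible by Lagrange.
The subgroups of order 4 are: {(0,0), (0,1), (4,0), (4,1)}; {(0,0), (2,0), (4,0), (6,0)}; {(0,0), (2,1), (4,0), (6,1)}.
So G has 3 subgroups of order 4.

3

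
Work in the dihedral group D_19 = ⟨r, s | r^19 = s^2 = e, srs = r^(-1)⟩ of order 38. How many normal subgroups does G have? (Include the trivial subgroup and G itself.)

G has 22 subgroups. Checking conjugation-invariance by order — order 1: 1/1 normal; order 2: 0/19 normal; order 19: 1/1 normal; order 38: 1/1 normal.
Total normal subgroups: 3.

3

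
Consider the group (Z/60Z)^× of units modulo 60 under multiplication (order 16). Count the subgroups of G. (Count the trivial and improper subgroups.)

27

|G| = 16, so by Lagrange every subgroup order divides 16. Divisors: 1, 2, 4, 8, 16.
Subgroups by order — order 1: 1; order 2: 7; order 4: 11; order 8: 7; order 16: 1.
Total: 1 + 7 + 11 + 7 + 1 = 27.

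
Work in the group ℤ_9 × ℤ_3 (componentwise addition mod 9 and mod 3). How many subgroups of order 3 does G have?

|G| = 27 and 3 | 27, so subgroups of order 3 are possible by Lagrange.
The subgroups of order 3 are: {(0,0), (0,1), (0,2)}; {(0,0), (3,0), (6,0)}; {(0,0), (3,1), (6,2)}; {(0,0), (3,2), (6,1)}.
So G has 4 subgroups of order 3.

4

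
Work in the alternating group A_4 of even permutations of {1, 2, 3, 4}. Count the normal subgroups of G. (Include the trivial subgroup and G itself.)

G has 10 subgroups. Checking conjugation-invariance by order — order 1: 1/1 normal; order 2: 0/3 normal; order 3: 0/4 normal; order 4: 1/1 normal; order 12: 1/1 normal.
Total normal subgroups: 3.

3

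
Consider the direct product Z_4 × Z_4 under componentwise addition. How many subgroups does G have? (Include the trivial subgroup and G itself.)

15

|G| = 16, so by Lagrange every subgroup order divides 16. Divisors: 1, 2, 4, 8, 16.
Subgroups by order — order 1: 1; order 2: 3; order 4: 7; order 8: 3; order 16: 1.
Total: 1 + 3 + 7 + 3 + 1 = 15.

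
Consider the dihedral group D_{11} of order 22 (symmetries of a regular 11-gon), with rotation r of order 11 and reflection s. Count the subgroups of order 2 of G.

|G| = 22 and 2 | 22, so subgroups of order 2 are possible by Lagrange.
The subgroups of order 2 are: {e, r^10s}; {e, r^2s}; {e, r^3s}; {e, r^4s}; … (11 in all).
So G has 11 subgroups of order 2.

11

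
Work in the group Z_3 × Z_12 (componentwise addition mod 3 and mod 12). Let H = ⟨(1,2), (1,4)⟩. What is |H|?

18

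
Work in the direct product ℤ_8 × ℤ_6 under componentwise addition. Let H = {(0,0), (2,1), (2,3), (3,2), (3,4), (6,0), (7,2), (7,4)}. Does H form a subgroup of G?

No

(2,3) ∈ H but its inverse (6,3) ∉ H, so H is not a subgroup.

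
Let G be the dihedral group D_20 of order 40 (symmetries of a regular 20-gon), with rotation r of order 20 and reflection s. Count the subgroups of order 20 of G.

3

|G| = 40 and 20 | 40, so subgroups of order 20 are possible by Lagrange.
The subgroups of order 20 are: {e, r, r^2, r^3, r^4, r^5, r^6, r^7, r^8, r^9, r^10, r^11, r^12, r^13, r^14, r^15, r^16, r^17, r^18, r^19}; {e, r^2, r^4, r^6, r^8, r^10, r^12, r^14, r^16, r^18, s, r^2s, r^4s, r^6s, r^8s, r^10s, r^12s, r^14s, r^16s, r^18s}; {e, r^2, r^4, r^6, r^8, r^10, r^12, r^14, r^16, r^18, rs, r^3s, r^5s, r^7s, r^9s, r^11s, r^13s, r^15s, r^17s, r^19s}.
So G has 3 subgroups of order 20.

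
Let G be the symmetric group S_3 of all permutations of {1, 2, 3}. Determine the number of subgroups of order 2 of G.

|G| = 6 and 2 | 6, so subgroups of order 2 are possible by Lagrange.
The subgroups of order 2 are: {e, (1 2)}; {e, (1 3)}; {e, (2 3)}.
So G has 3 subgroups of order 2.

3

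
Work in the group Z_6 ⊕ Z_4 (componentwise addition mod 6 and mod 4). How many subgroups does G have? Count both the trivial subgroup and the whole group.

16

|G| = 24, so by Lagrange every subgroup order divides 24. Divisors: 1, 2, 3, 4, 6, 8, 12, 24.
Subgroups by order — order 1: 1; order 2: 3; order 3: 1; order 4: 3; order 6: 3; order 8: 1; order 12: 3; order 24: 1.
Total: 1 + 3 + 1 + 3 + 3 + 1 + 3 + 1 = 16.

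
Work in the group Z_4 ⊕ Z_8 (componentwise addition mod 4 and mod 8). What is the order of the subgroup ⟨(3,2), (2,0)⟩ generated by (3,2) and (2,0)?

|⟨(3,2)⟩| = 4 and |⟨(2,0)⟩| = 2, so |H| is a multiple of lcm(4, 2) = 4 and divides |G| = 32.
Closing under the operation: H = {(0,0), (0,4), (1,2), (1,6), (2,0), (2,4), (3,2), (3,6)}, so |H| = 8.

8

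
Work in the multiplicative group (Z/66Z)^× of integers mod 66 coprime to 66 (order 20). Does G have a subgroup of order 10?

10 | 20. A subgroup of order 10 is {1, 7, 13, 19, 25, 31, 37, 43, 49, 61}.

Yes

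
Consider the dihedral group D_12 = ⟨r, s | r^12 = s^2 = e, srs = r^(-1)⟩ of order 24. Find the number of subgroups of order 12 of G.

|G| = 24 and 12 | 24, so subgroups of order 12 are possible by Lagrange.
The subgroups of order 12 are: {e, r, r^2, r^3, r^4, r^5, r^6, r^7, r^8, r^9, r^10, r^11}; {e, r^2, r^4, r^6, r^8, r^10, s, r^2s, r^4s, r^6s, r^8s, r^10s}; {e, r^2, r^4, r^6, r^8, r^10, rs, r^3s, r^5s, r^7s, r^9s, r^11s}.
So G has 3 subgroups of order 12.

3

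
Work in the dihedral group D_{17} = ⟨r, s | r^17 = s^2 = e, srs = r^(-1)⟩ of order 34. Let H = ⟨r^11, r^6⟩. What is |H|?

17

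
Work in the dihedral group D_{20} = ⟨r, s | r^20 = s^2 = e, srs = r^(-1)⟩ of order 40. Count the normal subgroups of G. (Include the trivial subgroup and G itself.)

G has 48 subgroups. Checking conjugation-invariance by order — order 1: 1/1 normal; order 2: 1/21 normal; order 4: 1/11 normal; order 5: 1/1 normal; order 8: 0/5 normal; order 10: 1/5 normal; order 20: 3/3 normal; order 40: 1/1 normal.
Total normal subgroups: 9.

9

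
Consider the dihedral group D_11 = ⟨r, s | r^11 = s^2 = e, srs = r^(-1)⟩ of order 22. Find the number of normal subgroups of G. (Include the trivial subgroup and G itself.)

3

G has 14 subgroups. Checking conjugation-invariance by order — order 1: 1/1 normal; order 2: 0/11 normal; order 11: 1/1 normal; order 22: 1/1 normal.
Total normal subgroups: 3.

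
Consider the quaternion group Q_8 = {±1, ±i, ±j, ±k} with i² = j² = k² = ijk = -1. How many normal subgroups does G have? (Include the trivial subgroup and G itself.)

6

G has 6 subgroups. Checking conjugation-invariance by order — order 1: 1/1 normal; order 2: 1/1 normal; order 4: 3/3 normal; order 8: 1/1 normal.
Total normal subgroups: 6.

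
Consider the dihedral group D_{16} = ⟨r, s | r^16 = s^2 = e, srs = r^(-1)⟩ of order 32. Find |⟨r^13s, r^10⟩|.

16

|⟨r^13s⟩| = 2 and |⟨r^10⟩| = 8, so |H| is a multiple of lcm(2, 8) = 8 and divides |G| = 32.
Closing under the operation: H = {e, r^2, r^4, r^6, r^8, r^10, r^12, r^14, rs, r^3s, r^5s, r^7s, r^9s, r^11s, r^13s, r^15s}, so |H| = 16.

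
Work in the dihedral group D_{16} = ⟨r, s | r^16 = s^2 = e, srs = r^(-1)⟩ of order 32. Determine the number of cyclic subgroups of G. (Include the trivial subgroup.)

Each element a generates a cyclic subgroup ⟨a⟩; distinct elements may generate the same one (a cyclic group of order d has φ(d) generators).
Cyclic subgroups by order — order 1: 1; order 2: 17; order 4: 1; order 8: 1; order 16: 1.
Total: 21.

21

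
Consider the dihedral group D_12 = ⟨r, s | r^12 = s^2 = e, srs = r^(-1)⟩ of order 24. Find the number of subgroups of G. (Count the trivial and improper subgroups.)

|G| = 24, so by Lagrange every subgroup order divides 24. Divisors: 1, 2, 3, 4, 6, 8, 12, 24.
Subgroups by order — order 1: 1; order 2: 13; order 3: 1; order 4: 7; order 6: 5; order 8: 3; order 12: 3; order 24: 1.
Total: 1 + 13 + 1 + 7 + 5 + 3 + 3 + 1 = 34.

34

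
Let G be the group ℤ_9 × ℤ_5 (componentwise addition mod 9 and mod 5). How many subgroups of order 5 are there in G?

1

|G| = 45 and 5 | 45, so subgroups of order 5 are possible by Lagrange.
The subgroups of order 5 are: {(0,0), (0,1), (0,2), (0,3), (0,4)}.
So G has 1 subgroup of order 5.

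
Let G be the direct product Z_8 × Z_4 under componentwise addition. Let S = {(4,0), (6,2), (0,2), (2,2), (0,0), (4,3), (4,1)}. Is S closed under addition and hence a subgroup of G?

|S| = 7 does not divide |G| = 32, so by Lagrange S is not a subgroup.

No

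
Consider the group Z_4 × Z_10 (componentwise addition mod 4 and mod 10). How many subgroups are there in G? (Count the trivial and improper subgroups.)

|G| = 40, so by Lagrange every subgroup order divides 40. Divisors: 1, 2, 4, 5, 8, 10, 20, 40.
Subgroups by order — order 1: 1; order 2: 3; order 4: 3; order 5: 1; order 8: 1; order 10: 3; order 20: 3; order 40: 1.
Total: 1 + 3 + 3 + 1 + 1 + 3 + 3 + 1 = 16.

16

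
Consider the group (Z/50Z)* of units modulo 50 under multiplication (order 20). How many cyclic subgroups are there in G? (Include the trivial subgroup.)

Group the elements of G by the cyclic subgroup they generate; each cyclic subgroup of order d accounts for φ(d) elements.
Cyclic subgroups by order — order 1: 1; order 2: 1; order 4: 1; order 5: 1; order 10: 1; order 20: 1.
Total: 6.

6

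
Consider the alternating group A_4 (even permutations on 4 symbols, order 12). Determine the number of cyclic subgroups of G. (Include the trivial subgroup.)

A cyclic subgroup of order d is generated by each of its φ(d) elements of order d, so the cyclic subgroups of order d number (#elements of order d)/φ(d).
Cyclic subgroups by order — order 1: 1; order 2: 3; order 3: 4.
Total: 8.

8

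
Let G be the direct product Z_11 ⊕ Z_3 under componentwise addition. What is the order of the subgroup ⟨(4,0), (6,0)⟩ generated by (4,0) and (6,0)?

11

|⟨(4,0)⟩| = 11 and |⟨(6,0)⟩| = 11, so |H| is a multiple of lcm(11, 11) = 11 and divides |G| = 33.
Closing under the operation: H = {(0,0), (1,0), (2,0), (3,0), (4,0), (5,0), (6,0), (7,0), (8,0), (9,0), (10,0)}, so |H| = 11.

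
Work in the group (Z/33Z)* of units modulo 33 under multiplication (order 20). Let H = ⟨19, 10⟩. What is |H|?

10

|⟨19⟩| = 10 and |⟨10⟩| = 2, so |H| is a multiple of lcm(10, 2) = 10 and divides |G| = 20.
Closing under the operation: H = {1, 4, 7, 10, 13, 16, 19, 25, 28, 31}, so |H| = 10.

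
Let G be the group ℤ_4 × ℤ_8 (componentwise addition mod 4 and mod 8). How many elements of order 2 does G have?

3

An element (a,b) has order lcm(ord(a), ord(b)); count pairs with lcm equal to 2.
Enumerating gives 3 such elements.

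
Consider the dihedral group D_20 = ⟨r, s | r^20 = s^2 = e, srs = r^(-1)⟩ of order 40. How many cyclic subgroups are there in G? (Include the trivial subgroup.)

26

Group the elements of G by the cyclic subgroup they generate; each cyclic subgroup of order d accounts for φ(d) elements.
Cyclic subgroups by order — order 1: 1; order 2: 21; order 4: 1; order 5: 1; order 10: 1; order 20: 1.
Total: 26.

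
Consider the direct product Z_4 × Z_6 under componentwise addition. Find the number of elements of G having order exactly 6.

6

An element (a,b) has order lcm(ord(a), ord(b)); count pairs with lcm equal to 6.
Enumerating gives 6 such elements.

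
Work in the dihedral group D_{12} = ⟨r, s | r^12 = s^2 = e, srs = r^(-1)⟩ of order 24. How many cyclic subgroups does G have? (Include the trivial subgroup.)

18

Each element a generates a cyclic subgroup ⟨a⟩; distinct elements may generate the same one (a cyclic group of order d has φ(d) generators).
Cyclic subgroups by order — order 1: 1; order 2: 13; order 3: 1; order 4: 1; order 6: 1; order 12: 1.
Total: 18.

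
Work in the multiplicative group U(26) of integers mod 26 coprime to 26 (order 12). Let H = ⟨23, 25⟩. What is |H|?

6

|⟨23⟩| = 6 and |⟨25⟩| = 2, so |H| is a multiple of lcm(6, 2) = 6 and divides |G| = 12.
Closing under the operation: H = {1, 3, 9, 17, 23, 25}, so |H| = 6.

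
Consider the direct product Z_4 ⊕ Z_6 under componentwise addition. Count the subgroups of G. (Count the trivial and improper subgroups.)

|G| = 24, so by Lagrange every subgroup order divides 24. Divisors: 1, 2, 3, 4, 6, 8, 12, 24.
Subgroups by order — order 1: 1; order 2: 3; order 3: 1; order 4: 3; order 6: 3; order 8: 1; order 12: 3; order 24: 1.
Total: 1 + 3 + 1 + 3 + 3 + 1 + 3 + 1 = 16.

16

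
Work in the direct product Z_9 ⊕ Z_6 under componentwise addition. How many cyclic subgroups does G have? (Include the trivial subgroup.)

16

A cyclic subgroup of order d is generated by each of its φ(d) elements of order d, so the cyclic subgroups of order d number (#elements of order d)/φ(d).
Cyclic subgroups by order — order 1: 1; order 2: 1; order 3: 4; order 6: 4; order 9: 3; order 18: 3.
Total: 16.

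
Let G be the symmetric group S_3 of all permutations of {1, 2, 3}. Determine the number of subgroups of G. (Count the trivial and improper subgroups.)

|G| = 6, so by Lagrange every subgroup order divides 6. Divisors: 1, 2, 3, 6.
Subgroups by order — order 1: 1; order 2: 3; order 3: 1; order 6: 1.
Total: 1 + 3 + 1 + 1 = 6.

6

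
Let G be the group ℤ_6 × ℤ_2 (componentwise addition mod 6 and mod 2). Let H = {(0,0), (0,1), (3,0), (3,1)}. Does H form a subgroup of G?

|H| = 4 divides |G| = 12, consistent with Lagrange.
H contains the identity, every element's inverse is in H, and H is closed under +: it is a subgroup.

Yes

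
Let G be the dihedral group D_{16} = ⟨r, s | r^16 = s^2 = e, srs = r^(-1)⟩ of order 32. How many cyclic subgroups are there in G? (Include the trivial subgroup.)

21

Group the elements of G by the cyclic subgroup they generate; each cyclic subgroup of order d accounts for φ(d) elements.
Cyclic subgroups by order — order 1: 1; order 2: 17; order 4: 1; order 8: 1; order 16: 1.
Total: 21.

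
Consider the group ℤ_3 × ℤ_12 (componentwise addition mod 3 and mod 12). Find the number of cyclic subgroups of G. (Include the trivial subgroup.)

A cyclic subgroup of order d is generated by each of its φ(d) elements of order d, so the cyclic subgroups of order d number (#elements of order d)/φ(d).
Cyclic subgroups by order — order 1: 1; order 2: 1; order 3: 4; order 4: 1; order 6: 4; order 12: 4.
Total: 15.

15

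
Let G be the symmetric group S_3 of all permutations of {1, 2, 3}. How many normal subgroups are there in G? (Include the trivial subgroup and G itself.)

G has 6 subgroups. Checking conjugation-invariance by order — order 1: 1/1 normal; order 2: 0/3 normal; order 3: 1/1 normal; order 6: 1/1 normal.
Total normal subgroups: 3.

3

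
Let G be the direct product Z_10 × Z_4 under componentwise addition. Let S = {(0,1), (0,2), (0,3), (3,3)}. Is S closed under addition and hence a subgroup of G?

The identity (0,0) ∉ S, so S is not a subgroup.

No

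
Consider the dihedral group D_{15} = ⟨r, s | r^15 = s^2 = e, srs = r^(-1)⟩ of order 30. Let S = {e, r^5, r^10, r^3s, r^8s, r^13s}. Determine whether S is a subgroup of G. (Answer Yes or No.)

Yes

|S| = 6 divides |G| = 30, consistent with Lagrange.
S contains the identity, every element's inverse is in S, and S is closed under ·: it is a subgroup.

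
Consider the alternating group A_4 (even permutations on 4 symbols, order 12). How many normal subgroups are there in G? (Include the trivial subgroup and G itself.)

3

G has 10 subgroups. Checking conjugation-invariance by order — order 1: 1/1 normal; order 2: 0/3 normal; order 3: 0/4 normal; order 4: 1/1 normal; order 12: 1/1 normal.
Total normal subgroups: 3.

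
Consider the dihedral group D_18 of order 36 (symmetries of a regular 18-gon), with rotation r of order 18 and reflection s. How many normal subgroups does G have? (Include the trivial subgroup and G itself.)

G has 45 subgroups. Checking conjugation-invariance by order — order 1: 1/1 normal; order 2: 1/19 normal; order 3: 1/1 normal; order 4: 0/9 normal; order 6: 1/7 normal; order 9: 1/1 normal; order 12: 0/3 normal; order 18: 3/3 normal; order 36: 1/1 normal.
Total normal subgroups: 9.

9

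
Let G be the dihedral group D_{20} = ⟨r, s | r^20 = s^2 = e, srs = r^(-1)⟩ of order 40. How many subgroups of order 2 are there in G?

21

|G| = 40 and 2 | 40, so subgroups of order 2 are possible by Lagrange.
The subgroups of order 2 are: {e, r^10}; {e, r^10s}; {e, r^11s}; {e, r^12s}; … (21 in all).
So G has 21 subgroups of order 2.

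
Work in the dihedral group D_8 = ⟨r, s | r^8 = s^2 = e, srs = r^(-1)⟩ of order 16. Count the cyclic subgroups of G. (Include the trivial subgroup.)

A cyclic subgroup of order d is generated by each of its φ(d) elements of order d, so the cyclic subgroups of order d number (#elements of order d)/φ(d).
Cyclic subgroups by order — order 1: 1; order 2: 9; order 4: 1; order 8: 1.
Total: 12.

12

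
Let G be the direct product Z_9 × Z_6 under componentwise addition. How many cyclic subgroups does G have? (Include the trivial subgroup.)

16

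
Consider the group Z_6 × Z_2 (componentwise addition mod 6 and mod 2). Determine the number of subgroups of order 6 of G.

|G| = 12 and 6 | 12, so subgroups of order 6 are possible by Lagrange.
The subgroups of order 6 are: {(0,0), (0,1), (2,0), (2,1), (4,0), (4,1)}; {(0,0), (1,0), (2,0), (3,0), (4,0), (5,0)}; {(0,0), (1,1), (2,0), (3,1), (4,0), (5,1)}.
So G has 3 subgroups of order 6.

3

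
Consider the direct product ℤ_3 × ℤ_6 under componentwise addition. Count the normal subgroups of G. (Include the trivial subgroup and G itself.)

G is abelian, so every subgroup is normal.
G has 12 subgroups in total, hence 12 normal subgroups.

12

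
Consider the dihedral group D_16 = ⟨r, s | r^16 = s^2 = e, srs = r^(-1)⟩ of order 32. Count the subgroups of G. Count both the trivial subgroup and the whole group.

36

|G| = 32, so by Lagrange every subgroup order divides 32. Divisors: 1, 2, 4, 8, 16, 32.
Subgroups by order — order 1: 1; order 2: 17; order 4: 9; order 8: 5; order 16: 3; order 32: 1.
Total: 1 + 17 + 9 + 5 + 3 + 1 = 36.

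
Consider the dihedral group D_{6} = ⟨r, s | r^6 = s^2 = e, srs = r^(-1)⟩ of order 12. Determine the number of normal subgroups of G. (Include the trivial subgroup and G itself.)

7

G has 16 subgroups. Checking conjugation-invariance by order — order 1: 1/1 normal; order 2: 1/7 normal; order 3: 1/1 normal; order 4: 0/3 normal; order 6: 3/3 normal; order 12: 1/1 normal.
Total normal subgroups: 7.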